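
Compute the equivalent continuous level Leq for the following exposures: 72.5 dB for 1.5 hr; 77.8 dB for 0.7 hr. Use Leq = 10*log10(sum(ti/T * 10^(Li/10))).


T_total = 1.5 + 0.7 = 2.2 hr
(1.5/2.2) * 10^(72.5/10) = 1.21246e+07
(0.7/2.2) * 10^(77.8/10) = 1.91724e+07
Sum = 1.21246e+07 + 1.91724e+07 = 3.1297e+07
Leq = 10*log10(3.1297e+07) = 74.955 dB


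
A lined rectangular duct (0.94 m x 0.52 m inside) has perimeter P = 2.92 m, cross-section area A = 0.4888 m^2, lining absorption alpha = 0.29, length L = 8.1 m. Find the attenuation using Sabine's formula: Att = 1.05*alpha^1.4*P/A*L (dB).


alpha^1.4 = 0.29^1.4 = 0.176749
Attenuation rate = 1.05 * alpha^1.4 * P / A
= 1.05 * 0.176749 * 2.92 / 0.4888 = 1.10866 dB/m
Total Att = 1.10866 * 8.1 = 8.9801 dB


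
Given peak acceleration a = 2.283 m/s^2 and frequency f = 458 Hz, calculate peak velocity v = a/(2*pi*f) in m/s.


omega = 2*pi*f = 2*pi*458 = 2877.7 rad/s
v = a / omega = 2.283 / 2877.7 = 0.00079334 m/s


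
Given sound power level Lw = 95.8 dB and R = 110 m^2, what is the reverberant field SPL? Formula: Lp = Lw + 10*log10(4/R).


4/R = 4/110 = 0.0363636
Lp = 95.8 + 10*log10(0.0363636) = 81.407 dB


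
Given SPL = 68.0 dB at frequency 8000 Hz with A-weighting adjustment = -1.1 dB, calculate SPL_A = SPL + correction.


A-weighting table: 8000 Hz -> -1.1 dB correction
SPL_A = SPL + correction = 68.0 + (-1.1) = 66.9 dBA


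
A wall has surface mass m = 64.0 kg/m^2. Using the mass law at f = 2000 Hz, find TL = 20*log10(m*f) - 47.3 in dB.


m * f = 64.0 * 2000 = 128000
20*log10(128000) = 102.144 dB
TL = 102.144 - 47.3 = 54.844 dB


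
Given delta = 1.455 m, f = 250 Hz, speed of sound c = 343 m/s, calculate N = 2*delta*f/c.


N = 2*delta*f/c = 2*delta/lambda, where lambda = c/f
lambda = 343 / 250 = 1.372 m
N = 2 * 1.455 / 1.372 = 2.121


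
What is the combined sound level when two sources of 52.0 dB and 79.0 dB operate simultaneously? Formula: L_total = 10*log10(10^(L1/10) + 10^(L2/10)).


10^(52.0/10) = 158489
10^(79.0/10) = 7.94328e+07
Sum = 158489 + 7.94328e+07 = 7.95913e+07
L_total = 10*log10(7.95913e+07) = 79.009 dB


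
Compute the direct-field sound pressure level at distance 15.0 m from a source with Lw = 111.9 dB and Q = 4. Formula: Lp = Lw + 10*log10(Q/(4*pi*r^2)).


4*pi*r^2 = 4*pi*15.0^2 = 2827.43 m^2
Q / (4*pi*r^2) = 4 / 2827.43 = 0.00141471
Lp = 111.9 + 10*log10(0.00141471) = 83.407 dB


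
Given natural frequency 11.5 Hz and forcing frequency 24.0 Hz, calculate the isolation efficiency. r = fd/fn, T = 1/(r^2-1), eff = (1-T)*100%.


r = 24.0 / 11.5 = 2.08696
r^2 - 1 = 2.08696^2 - 1 = 3.3554
T = 1/3.3554 = 0.298027
Efficiency = (1 - 0.298027)*100 = 70.197 %


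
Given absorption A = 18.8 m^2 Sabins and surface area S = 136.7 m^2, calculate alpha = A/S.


Absorption coefficient = absorbed power / incident power
alpha = A / S = 18.8 / 136.7 = 0.13753


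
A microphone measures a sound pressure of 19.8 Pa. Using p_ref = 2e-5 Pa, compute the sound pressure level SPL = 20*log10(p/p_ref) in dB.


p / p_ref = 19.8 / 2e-5 = 990000
SPL = 20 * log10(990000) = 119.91 dB


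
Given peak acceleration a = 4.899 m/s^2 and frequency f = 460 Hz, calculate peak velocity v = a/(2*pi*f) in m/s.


omega = 2*pi*f = 2*pi*460 = 2890.27 rad/s
v = a / omega = 4.899 / 2890.27 = 0.001695 m/s


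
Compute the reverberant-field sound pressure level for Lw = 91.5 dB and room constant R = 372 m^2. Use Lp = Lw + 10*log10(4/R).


4/R = 4/372 = 0.0107527
Lp = 91.5 + 10*log10(0.0107527) = 71.815 dB


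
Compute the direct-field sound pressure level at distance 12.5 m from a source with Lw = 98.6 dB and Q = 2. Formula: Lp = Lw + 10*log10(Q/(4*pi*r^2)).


4*pi*r^2 = 4*pi*12.5^2 = 1963.5 m^2
Q / (4*pi*r^2) = 2 / 1963.5 = 0.00101859
Lp = 98.6 + 10*log10(0.00101859) = 68.68 dB


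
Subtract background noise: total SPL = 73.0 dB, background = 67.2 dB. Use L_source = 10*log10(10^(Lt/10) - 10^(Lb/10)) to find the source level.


10^(73.0/10) = 1.99526e+07
10^(67.2/10) = 5.24807e+06
Difference = 1.99526e+07 - 5.24807e+06 = 1.47045e+07
L_source = 10*log10(1.47045e+07) = 71.675 dB


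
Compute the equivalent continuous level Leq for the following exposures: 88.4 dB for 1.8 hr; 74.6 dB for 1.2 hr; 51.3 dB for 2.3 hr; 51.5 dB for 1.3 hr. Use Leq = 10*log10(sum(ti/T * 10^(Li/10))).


T_total = 1.8 + 1.2 + 2.3 + 1.3 = 6.6 hr
(1.8/6.6) * 10^(88.4/10) = 1.88681e+08
(1.2/6.6) * 10^(74.6/10) = 5.24369e+06
(2.3/6.6) * 10^(51.3/10) = 47009.3
(1.3/6.6) * 10^(51.5/10) = 27822.7
Sum = 1.88681e+08 + 5.24369e+06 + 47009.3 + 27822.7 = 1.94e+08
Leq = 10*log10(1.94e+08) = 82.878 dB


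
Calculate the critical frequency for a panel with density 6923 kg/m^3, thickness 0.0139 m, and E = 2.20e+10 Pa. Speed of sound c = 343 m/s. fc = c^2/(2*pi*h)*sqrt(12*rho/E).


12*rho/E = 12*6923/2.20e+10 = 3.77618e-06
sqrt(12*rho/E) = sqrt(3.77618e-06) = 0.00194324
c^2/(2*pi*h) = 343^2/(2*pi*0.0139) = 1.34708e+06
fc = 1.34708e+06 * 0.00194324 = 2617.7 Hz


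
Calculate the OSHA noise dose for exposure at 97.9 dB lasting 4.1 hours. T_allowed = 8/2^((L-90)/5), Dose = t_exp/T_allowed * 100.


T_allowed = 8 / 2^((97.9 - 90)/5) = 2.67586 hr
Dose = 4.1 / 2.67586 * 100 = 153.22 %


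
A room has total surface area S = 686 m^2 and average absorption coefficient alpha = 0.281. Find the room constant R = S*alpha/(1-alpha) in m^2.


R = 686 * 0.281 / (1 - 0.281) = 268.1 m^2


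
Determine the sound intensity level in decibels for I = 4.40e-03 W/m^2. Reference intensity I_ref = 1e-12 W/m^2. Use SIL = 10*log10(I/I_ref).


I / I_ref = 4.40e-03 / 1e-12 = 4.4e+09
SIL = 10 * log10(4.4e+09) = 96.435 dB


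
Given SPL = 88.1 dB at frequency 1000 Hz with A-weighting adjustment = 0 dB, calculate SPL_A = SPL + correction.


A-weighting table: 1000 Hz -> 0 dB correction
SPL_A = SPL + correction = 88.1 + (0) = 88.1 dBA


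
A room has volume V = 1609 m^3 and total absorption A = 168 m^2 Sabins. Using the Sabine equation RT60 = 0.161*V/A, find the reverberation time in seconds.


RT60 = 0.161 * 1609 / 168 = 1.542 s


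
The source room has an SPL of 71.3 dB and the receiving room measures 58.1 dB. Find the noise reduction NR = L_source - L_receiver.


NR = L_source - L_receiver (difference between source and receiving room levels)
NR = 71.3 - 58.1 = 13.2 dB


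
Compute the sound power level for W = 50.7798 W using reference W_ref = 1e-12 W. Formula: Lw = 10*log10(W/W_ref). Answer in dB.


W / W_ref = 50.7798 / 1e-12 = 5.07798e+13
Lw = 10 * log10(5.07798e+13) = 137.06 dB


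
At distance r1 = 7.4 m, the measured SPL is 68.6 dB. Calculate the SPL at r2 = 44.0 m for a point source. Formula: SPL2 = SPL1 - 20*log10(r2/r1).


r2/r1 = 44.0/7.4 = 5.94595
Correction = 20*log10(5.94595) = 15.4844 dB
SPL2 = 68.6 - 15.4844 = 53.116 dB


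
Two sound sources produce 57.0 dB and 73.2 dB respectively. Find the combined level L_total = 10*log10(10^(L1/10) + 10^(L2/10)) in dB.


10^(57.0/10) = 501187
10^(73.2/10) = 2.0893e+07
Sum = 501187 + 2.0893e+07 = 2.13942e+07
L_total = 10*log10(2.13942e+07) = 73.303 dB


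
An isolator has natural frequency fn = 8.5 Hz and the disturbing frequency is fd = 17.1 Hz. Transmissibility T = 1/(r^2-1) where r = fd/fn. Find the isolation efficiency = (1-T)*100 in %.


r = 17.1 / 8.5 = 2.01176
r^2 - 1 = 2.01176^2 - 1 = 3.04718
T = 1/3.04718 = 0.328172
Efficiency = (1 - 0.328172)*100 = 67.183 %


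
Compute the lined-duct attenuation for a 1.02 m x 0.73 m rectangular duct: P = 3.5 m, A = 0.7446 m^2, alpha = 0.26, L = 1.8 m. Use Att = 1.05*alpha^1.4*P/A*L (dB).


alpha^1.4 = 0.26^1.4 = 0.151692
Attenuation rate = 1.05 * alpha^1.4 * P / A
= 1.05 * 0.151692 * 3.5 / 0.7446 = 0.748681 dB/m
Total Att = 0.748681 * 1.8 = 1.3476 dB


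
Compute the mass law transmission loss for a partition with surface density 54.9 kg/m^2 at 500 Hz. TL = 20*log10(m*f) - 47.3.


m * f = 54.9 * 500 = 27450
20*log10(27450) = 88.7708 dB
TL = 88.7708 - 47.3 = 41.471 dB


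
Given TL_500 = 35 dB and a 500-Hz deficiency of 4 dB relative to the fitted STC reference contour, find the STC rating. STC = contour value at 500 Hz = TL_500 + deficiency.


By ASTM E413, STC = value of the fitted reference contour at 500 Hz.
Contour value at 500 Hz = TL_500 + deficiency = 35 + 4 = 39
STC = 39


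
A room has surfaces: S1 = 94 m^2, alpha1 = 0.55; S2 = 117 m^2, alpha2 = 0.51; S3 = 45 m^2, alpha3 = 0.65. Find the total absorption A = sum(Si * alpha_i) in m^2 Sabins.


94 * 0.55 = 51.7
117 * 0.51 = 59.67
45 * 0.65 = 29.25
A_total = 51.7 + 59.67 + 29.25 = 140.62 m^2


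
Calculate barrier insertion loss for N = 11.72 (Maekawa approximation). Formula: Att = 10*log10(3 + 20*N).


3 + 20*N = 3 + 20*11.72 = 237.4
Att = 10*log10(237.4) = 23.755 dB


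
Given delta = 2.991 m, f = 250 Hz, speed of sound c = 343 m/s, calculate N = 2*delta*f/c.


N = 2*delta*f/c = 2*delta/lambda, where lambda = c/f
lambda = 343 / 250 = 1.372 m
N = 2 * 2.991 / 1.372 = 4.3601


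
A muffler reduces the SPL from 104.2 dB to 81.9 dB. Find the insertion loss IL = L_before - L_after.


Insertion loss = SPL without muffler - SPL with muffler
IL = 104.2 - 81.9 = 22.3 dB


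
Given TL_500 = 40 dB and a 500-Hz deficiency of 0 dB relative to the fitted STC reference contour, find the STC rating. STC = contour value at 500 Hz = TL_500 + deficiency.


By ASTM E413, STC = value of the fitted reference contour at 500 Hz.
Contour value at 500 Hz = TL_500 + deficiency = 40 + 0 = 40
STC = 40


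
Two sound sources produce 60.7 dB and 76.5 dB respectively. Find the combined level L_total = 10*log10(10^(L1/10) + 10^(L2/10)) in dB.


10^(60.7/10) = 1.1749e+06
10^(76.5/10) = 4.46684e+07
Sum = 1.1749e+06 + 4.46684e+07 = 4.58433e+07
L_total = 10*log10(4.58433e+07) = 76.613 dB


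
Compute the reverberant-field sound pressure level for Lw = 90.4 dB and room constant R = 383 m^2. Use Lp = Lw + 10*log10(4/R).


4/R = 4/383 = 0.0104439
Lp = 90.4 + 10*log10(0.0104439) = 70.589 dB


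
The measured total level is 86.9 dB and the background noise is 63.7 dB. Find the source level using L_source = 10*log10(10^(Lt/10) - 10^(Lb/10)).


10^(86.9/10) = 4.89779e+08
10^(63.7/10) = 2.34423e+06
Difference = 4.89779e+08 - 2.34423e+06 = 4.87435e+08
L_source = 10*log10(4.87435e+08) = 86.879 dB


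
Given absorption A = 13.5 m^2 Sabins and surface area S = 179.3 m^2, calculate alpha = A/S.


Absorption coefficient = absorbed power / incident power
alpha = A / S = 13.5 / 179.3 = 0.075293


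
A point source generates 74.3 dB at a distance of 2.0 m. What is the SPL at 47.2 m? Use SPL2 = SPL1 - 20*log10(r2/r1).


r2/r1 = 47.2/2.0 = 23.6
Correction = 20*log10(23.6) = 27.4582 dB
SPL2 = 74.3 - 27.4582 = 46.842 dB


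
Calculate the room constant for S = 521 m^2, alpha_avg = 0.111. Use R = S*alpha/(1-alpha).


R = 521 * 0.111 / (1 - 0.111) = 65.052 m^2


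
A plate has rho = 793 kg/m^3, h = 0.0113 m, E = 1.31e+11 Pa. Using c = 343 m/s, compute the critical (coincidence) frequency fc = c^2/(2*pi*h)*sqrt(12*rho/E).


12*rho/E = 12*793/1.31e+11 = 7.26412e-08
sqrt(12*rho/E) = sqrt(7.26412e-08) = 0.00026952
c^2/(2*pi*h) = 343^2/(2*pi*0.0113) = 1.65703e+06
fc = 1.65703e+06 * 0.00026952 = 446.6 Hz


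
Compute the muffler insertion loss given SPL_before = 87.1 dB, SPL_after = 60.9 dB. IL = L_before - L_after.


Insertion loss = SPL without muffler - SPL with muffler
IL = 87.1 - 60.9 = 26.2 dB


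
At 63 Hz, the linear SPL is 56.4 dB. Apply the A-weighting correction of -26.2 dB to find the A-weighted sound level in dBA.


A-weighting table: 63 Hz -> -26.2 dB correction
SPL_A = SPL + correction = 56.4 + (-26.2) = 30.2 dBA


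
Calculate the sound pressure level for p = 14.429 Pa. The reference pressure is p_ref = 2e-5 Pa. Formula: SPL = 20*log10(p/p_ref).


p / p_ref = 14.429 / 2e-5 = 721450
SPL = 20 * log10(721450) = 117.16 dB


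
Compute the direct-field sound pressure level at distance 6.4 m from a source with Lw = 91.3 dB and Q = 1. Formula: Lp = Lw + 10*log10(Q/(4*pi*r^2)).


4*pi*r^2 = 4*pi*6.4^2 = 514.719 m^2
Q / (4*pi*r^2) = 1 / 514.719 = 0.00194281
Lp = 91.3 + 10*log10(0.00194281) = 64.184 dB


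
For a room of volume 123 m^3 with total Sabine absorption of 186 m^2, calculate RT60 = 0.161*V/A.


RT60 = 0.161 * 123 / 186 = 0.10647 s


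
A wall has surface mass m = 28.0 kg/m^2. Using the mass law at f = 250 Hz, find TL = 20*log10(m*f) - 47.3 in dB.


m * f = 28.0 * 250 = 7000
20*log10(7000) = 76.902 dB
TL = 76.902 - 47.3 = 29.602 dB


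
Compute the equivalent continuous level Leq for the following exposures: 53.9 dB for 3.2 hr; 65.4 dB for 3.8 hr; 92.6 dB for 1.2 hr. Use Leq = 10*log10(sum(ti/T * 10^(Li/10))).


T_total = 3.2 + 3.8 + 1.2 = 8.2 hr
(3.2/8.2) * 10^(53.9/10) = 95793.5
(3.8/8.2) * 10^(65.4/10) = 1.60683e+06
(1.2/8.2) * 10^(92.6/10) = 2.66298e+08
Sum = 95793.5 + 1.60683e+06 + 2.66298e+08 = 2.68001e+08
Leq = 10*log10(2.68001e+08) = 84.281 dB


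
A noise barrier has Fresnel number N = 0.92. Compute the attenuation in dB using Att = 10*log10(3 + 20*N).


3 + 20*N = 3 + 20*0.92 = 21.4
Att = 10*log10(21.4) = 13.304 dB


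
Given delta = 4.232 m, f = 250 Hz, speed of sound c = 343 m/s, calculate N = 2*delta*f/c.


N = 2*delta*f/c = 2*delta/lambda, where lambda = c/f
lambda = 343 / 250 = 1.372 m
N = 2 * 4.232 / 1.372 = 6.1691


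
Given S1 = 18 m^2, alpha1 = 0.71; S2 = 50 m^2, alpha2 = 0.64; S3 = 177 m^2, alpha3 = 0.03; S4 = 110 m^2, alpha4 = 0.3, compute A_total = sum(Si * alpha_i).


18 * 0.71 = 12.78
50 * 0.64 = 32
177 * 0.03 = 5.31
110 * 0.3 = 33
A_total = 12.78 + 32 + 5.31 + 33 = 83.09 m^2


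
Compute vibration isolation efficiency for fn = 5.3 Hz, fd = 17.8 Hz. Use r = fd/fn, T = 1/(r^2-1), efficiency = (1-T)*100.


r = 17.8 / 5.3 = 3.35849
r^2 - 1 = 3.35849^2 - 1 = 10.2795
T = 1/10.2795 = 0.097281
Efficiency = (1 - 0.097281)*100 = 90.272 %


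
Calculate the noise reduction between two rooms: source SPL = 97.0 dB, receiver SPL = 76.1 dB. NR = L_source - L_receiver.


NR = L_source - L_receiver (difference between source and receiving room levels)
NR = 97.0 - 76.1 = 20.9 dB


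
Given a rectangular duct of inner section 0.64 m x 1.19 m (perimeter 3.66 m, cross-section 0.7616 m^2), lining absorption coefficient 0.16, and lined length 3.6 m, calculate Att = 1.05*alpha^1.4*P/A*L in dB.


alpha^1.4 = 0.16^1.4 = 0.076872
Attenuation rate = 1.05 * alpha^1.4 * P / A
= 1.05 * 0.076872 * 3.66 / 0.7616 = 0.387893 dB/m
Total Att = 0.387893 * 3.6 = 1.3964 dB


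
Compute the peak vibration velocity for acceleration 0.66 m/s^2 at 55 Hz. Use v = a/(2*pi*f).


omega = 2*pi*f = 2*pi*55 = 345.575 rad/s
v = a / omega = 0.66 / 345.575 = 0.0019099 m/s


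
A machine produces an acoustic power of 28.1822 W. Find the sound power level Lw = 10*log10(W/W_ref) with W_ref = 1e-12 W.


W / W_ref = 28.1822 / 1e-12 = 2.81822e+13
Lw = 10 * log10(2.81822e+13) = 134.5 dB


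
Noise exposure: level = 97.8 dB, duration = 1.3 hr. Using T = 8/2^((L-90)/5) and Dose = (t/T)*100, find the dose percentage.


T_allowed = 8 / 2^((97.8 - 90)/5) = 2.71321 hr
Dose = 1.3 / 2.71321 * 100 = 47.914 %


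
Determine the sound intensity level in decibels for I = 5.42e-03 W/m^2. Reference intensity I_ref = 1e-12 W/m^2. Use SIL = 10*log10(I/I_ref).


I / I_ref = 5.42e-03 / 1e-12 = 5.42e+09
SIL = 10 * log10(5.42e+09) = 97.34 dB


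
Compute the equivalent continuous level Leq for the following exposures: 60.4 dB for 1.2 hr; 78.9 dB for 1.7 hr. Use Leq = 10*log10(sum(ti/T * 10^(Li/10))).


T_total = 1.2 + 1.7 = 2.9 hr
(1.2/2.9) * 10^(60.4/10) = 453715
(1.7/2.9) * 10^(78.9/10) = 4.55041e+07
Sum = 453715 + 4.55041e+07 = 4.59578e+07
Leq = 10*log10(4.59578e+07) = 76.624 dB


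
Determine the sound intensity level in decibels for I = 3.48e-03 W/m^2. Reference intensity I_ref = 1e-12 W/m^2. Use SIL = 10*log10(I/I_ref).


I / I_ref = 3.48e-03 / 1e-12 = 3.48e+09
SIL = 10 * log10(3.48e+09) = 95.416 dB


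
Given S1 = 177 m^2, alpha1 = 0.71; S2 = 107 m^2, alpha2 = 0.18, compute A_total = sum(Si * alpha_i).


177 * 0.71 = 125.67
107 * 0.18 = 19.26
A_total = 125.67 + 19.26 = 144.93 m^2


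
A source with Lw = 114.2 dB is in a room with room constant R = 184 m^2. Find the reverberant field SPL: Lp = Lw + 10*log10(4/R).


4/R = 4/184 = 0.0217391
Lp = 114.2 + 10*log10(0.0217391) = 97.572 dB


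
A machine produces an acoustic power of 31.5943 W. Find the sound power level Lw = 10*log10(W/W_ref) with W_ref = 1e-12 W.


W / W_ref = 31.5943 / 1e-12 = 3.15943e+13
Lw = 10 * log10(3.15943e+13) = 135 dB


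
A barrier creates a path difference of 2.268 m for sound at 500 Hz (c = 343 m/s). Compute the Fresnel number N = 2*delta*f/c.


N = 2*delta*f/c = 2*delta/lambda, where lambda = c/f
lambda = 343 / 500 = 0.686 m
N = 2 * 2.268 / 0.686 = 6.6122


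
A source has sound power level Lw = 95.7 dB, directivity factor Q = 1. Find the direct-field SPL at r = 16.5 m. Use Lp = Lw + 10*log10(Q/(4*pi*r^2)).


4*pi*r^2 = 4*pi*16.5^2 = 3421.19 m^2
Q / (4*pi*r^2) = 1 / 3421.19 = 0.000292296
Lp = 95.7 + 10*log10(0.000292296) = 60.358 dB


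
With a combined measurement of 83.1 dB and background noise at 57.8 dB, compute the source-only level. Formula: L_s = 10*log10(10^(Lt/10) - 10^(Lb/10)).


10^(83.1/10) = 2.04174e+08
10^(57.8/10) = 602560
Difference = 2.04174e+08 - 602560 = 2.03571e+08
L_source = 10*log10(2.03571e+08) = 83.087 dB


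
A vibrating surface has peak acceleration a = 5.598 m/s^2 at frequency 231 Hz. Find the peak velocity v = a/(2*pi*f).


omega = 2*pi*f = 2*pi*231 = 1451.42 rad/s
v = a / omega = 5.598 / 1451.42 = 0.0038569 m/s


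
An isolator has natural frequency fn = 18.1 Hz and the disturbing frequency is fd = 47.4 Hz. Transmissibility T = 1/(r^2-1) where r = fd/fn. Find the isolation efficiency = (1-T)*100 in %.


r = 47.4 / 18.1 = 2.61878
r^2 - 1 = 2.61878^2 - 1 = 5.85801
T = 1/5.85801 = 0.170706
Efficiency = (1 - 0.170706)*100 = 82.929 %


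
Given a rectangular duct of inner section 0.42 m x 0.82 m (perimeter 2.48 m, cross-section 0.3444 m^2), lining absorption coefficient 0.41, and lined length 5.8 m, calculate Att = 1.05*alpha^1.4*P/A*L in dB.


alpha^1.4 = 0.41^1.4 = 0.28701
Attenuation rate = 1.05 * alpha^1.4 * P / A
= 1.05 * 0.28701 * 2.48 / 0.3444 = 2.17008 dB/m
Total Att = 2.17008 * 5.8 = 12.586 dB


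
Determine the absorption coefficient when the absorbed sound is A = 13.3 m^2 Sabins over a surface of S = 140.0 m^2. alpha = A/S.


Absorption coefficient = absorbed power / incident power
alpha = A / S = 13.3 / 140.0 = 0.095


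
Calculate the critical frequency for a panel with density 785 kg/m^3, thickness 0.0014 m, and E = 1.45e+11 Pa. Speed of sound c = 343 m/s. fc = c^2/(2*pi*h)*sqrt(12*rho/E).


12*rho/E = 12*785/1.45e+11 = 6.49655e-08
sqrt(12*rho/E) = sqrt(6.49655e-08) = 0.000254883
c^2/(2*pi*h) = 343^2/(2*pi*0.0014) = 1.33746e+07
fc = 1.33746e+07 * 0.000254883 = 3409 Hz


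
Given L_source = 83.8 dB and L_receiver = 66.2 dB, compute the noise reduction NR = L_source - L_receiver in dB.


NR = L_source - L_receiver (difference between source and receiving room levels)
NR = 83.8 - 66.2 = 17.6 dB


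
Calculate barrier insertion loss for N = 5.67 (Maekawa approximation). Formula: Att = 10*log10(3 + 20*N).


3 + 20*N = 3 + 20*5.67 = 116.4
Att = 10*log10(116.4) = 20.66 dB


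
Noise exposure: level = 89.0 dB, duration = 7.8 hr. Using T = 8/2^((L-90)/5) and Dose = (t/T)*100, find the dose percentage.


T_allowed = 8 / 2^((89.0 - 90)/5) = 9.18959 hr
Dose = 7.8 / 9.18959 * 100 = 84.879 %


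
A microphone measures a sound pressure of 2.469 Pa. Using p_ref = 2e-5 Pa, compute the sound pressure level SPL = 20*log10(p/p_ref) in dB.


p / p_ref = 2.469 / 2e-5 = 123450
SPL = 20 * log10(123450) = 101.83 dB


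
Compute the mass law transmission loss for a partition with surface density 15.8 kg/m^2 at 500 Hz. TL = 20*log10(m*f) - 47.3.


m * f = 15.8 * 500 = 7900
20*log10(7900) = 77.9525 dB
TL = 77.9525 - 47.3 = 30.653 dB


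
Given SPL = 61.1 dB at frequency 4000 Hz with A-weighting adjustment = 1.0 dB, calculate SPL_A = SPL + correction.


A-weighting table: 4000 Hz -> 1.0 dB correction
SPL_A = SPL + correction = 61.1 + (1.0) = 62.1 dBA


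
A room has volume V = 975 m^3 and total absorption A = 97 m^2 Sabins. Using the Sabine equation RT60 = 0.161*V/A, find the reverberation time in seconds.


RT60 = 0.161 * 975 / 97 = 1.6183 s


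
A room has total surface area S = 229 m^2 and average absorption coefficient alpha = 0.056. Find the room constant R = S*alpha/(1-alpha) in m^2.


R = 229 * 0.056 / (1 - 0.056) = 13.585 m^2


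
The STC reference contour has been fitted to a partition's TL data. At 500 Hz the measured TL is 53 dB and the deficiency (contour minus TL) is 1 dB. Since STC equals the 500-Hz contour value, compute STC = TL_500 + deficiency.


By ASTM E413, STC = value of the fitted reference contour at 500 Hz.
Contour value at 500 Hz = TL_500 + deficiency = 53 + 1 = 54
STC = 54


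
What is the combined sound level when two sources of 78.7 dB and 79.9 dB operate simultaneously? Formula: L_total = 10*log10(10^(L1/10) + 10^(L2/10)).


10^(78.7/10) = 7.4131e+07
10^(79.9/10) = 9.77237e+07
Sum = 7.4131e+07 + 9.77237e+07 = 1.71855e+08
L_total = 10*log10(1.71855e+08) = 82.352 dB


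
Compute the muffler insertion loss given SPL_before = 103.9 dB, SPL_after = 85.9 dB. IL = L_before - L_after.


Insertion loss = SPL without muffler - SPL with muffler
IL = 103.9 - 85.9 = 18 dB


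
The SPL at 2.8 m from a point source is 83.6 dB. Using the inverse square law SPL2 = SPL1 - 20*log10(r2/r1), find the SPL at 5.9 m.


r2/r1 = 5.9/2.8 = 2.10714
Correction = 20*log10(2.10714) = 6.47387 dB
SPL2 = 83.6 - 6.47387 = 77.126 dB


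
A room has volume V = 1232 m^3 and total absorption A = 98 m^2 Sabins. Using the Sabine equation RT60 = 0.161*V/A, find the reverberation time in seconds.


RT60 = 0.161 * 1232 / 98 = 2.024 s


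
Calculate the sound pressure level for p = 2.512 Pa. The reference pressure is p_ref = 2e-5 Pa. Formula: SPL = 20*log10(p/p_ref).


p / p_ref = 2.512 / 2e-5 = 125600
SPL = 20 * log10(125600) = 101.98 dB


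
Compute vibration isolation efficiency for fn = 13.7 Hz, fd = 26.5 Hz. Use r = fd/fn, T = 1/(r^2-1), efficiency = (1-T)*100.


r = 26.5 / 13.7 = 1.93431
r^2 - 1 = 1.93431^2 - 1 = 2.74156
T = 1/2.74156 = 0.364756
Efficiency = (1 - 0.364756)*100 = 63.524 %


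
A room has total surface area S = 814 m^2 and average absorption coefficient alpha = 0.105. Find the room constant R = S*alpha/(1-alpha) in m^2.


R = 814 * 0.105 / (1 - 0.105) = 95.497 m^2


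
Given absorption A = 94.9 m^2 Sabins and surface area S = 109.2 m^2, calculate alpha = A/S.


Absorption coefficient = absorbed power / incident power
alpha = A / S = 94.9 / 109.2 = 0.86905


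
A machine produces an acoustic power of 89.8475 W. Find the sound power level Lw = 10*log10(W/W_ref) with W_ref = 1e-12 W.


W / W_ref = 89.8475 / 1e-12 = 8.98475e+13
Lw = 10 * log10(8.98475e+13) = 139.54 dB


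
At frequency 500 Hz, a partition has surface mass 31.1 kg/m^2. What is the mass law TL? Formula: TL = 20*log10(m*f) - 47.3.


m * f = 31.1 * 500 = 15550
20*log10(15550) = 83.8346 dB
TL = 83.8346 - 47.3 = 36.535 dB


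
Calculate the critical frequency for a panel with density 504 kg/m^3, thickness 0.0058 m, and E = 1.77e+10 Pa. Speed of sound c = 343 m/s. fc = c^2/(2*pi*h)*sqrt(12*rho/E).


12*rho/E = 12*504/1.77e+10 = 3.41695e-07
sqrt(12*rho/E) = sqrt(3.41695e-07) = 0.000584547
c^2/(2*pi*h) = 343^2/(2*pi*0.0058) = 3.22835e+06
fc = 3.22835e+06 * 0.000584547 = 1887.1 Hz


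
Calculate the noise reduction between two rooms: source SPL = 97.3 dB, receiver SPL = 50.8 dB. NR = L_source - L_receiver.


NR = L_source - L_receiver (difference between source and receiving room levels)
NR = 97.3 - 50.8 = 46.5 dB


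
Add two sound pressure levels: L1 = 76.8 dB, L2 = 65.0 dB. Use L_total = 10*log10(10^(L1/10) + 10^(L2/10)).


10^(76.8/10) = 4.7863e+07
10^(65.0/10) = 3.16228e+06
Sum = 4.7863e+07 + 3.16228e+06 = 5.10253e+07
L_total = 10*log10(5.10253e+07) = 77.078 dB


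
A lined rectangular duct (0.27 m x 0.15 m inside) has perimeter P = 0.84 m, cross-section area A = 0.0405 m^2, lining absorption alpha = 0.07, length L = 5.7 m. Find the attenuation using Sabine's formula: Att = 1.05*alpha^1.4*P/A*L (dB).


alpha^1.4 = 0.07^1.4 = 0.0241622
Attenuation rate = 1.05 * alpha^1.4 * P / A
= 1.05 * 0.0241622 * 0.84 / 0.0405 = 0.526199 dB/m
Total Att = 0.526199 * 5.7 = 2.9993 dB


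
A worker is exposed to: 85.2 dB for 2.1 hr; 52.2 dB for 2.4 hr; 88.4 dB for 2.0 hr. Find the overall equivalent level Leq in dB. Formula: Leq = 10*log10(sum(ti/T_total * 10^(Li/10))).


T_total = 2.1 + 2.4 + 2.0 = 6.5 hr
(2.1/6.5) * 10^(85.2/10) = 1.06981e+08
(2.4/6.5) * 10^(52.2/10) = 61277.1
(2.0/6.5) * 10^(88.4/10) = 2.12871e+08
Sum = 1.06981e+08 + 61277.1 + 2.12871e+08 = 3.19913e+08
Leq = 10*log10(3.19913e+08) = 85.05 dB


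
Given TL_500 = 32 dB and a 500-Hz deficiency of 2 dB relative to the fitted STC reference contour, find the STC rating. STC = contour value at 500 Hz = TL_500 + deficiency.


By ASTM E413, STC = value of the fitted reference contour at 500 Hz.
Contour value at 500 Hz = TL_500 + deficiency = 32 + 2 = 34
STC = 34


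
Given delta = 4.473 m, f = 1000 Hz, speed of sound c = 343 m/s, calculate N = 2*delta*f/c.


N = 2*delta*f/c = 2*delta/lambda, where lambda = c/f
lambda = 343 / 1000 = 0.343 m
N = 2 * 4.473 / 0.343 = 26.082


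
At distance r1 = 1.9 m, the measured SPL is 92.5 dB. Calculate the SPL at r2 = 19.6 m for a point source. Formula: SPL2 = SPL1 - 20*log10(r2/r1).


r2/r1 = 19.6/1.9 = 10.3158
Correction = 20*log10(10.3158) = 20.2701 dB
SPL2 = 92.5 - 20.2701 = 72.23 dB


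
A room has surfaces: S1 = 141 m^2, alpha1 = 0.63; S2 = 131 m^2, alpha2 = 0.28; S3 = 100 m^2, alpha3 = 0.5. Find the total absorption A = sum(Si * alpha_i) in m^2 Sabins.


141 * 0.63 = 88.83
131 * 0.28 = 36.68
100 * 0.5 = 50
A_total = 88.83 + 36.68 + 50 = 175.51 m^2


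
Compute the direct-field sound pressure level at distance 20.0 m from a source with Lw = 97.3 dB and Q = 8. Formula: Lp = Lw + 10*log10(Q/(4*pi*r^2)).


4*pi*r^2 = 4*pi*20.0^2 = 5026.55 m^2
Q / (4*pi*r^2) = 8 / 5026.55 = 0.00159155
Lp = 97.3 + 10*log10(0.00159155) = 69.318 dB


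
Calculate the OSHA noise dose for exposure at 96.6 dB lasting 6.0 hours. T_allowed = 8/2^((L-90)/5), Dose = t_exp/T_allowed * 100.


T_allowed = 8 / 2^((96.6 - 90)/5) = 3.20428 hr
Dose = 6.0 / 3.20428 * 100 = 187.25 %


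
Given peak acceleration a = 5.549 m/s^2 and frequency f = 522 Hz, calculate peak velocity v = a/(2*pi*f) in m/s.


omega = 2*pi*f = 2*pi*522 = 3279.82 rad/s
v = a / omega = 5.549 / 3279.82 = 0.0016919 m/s


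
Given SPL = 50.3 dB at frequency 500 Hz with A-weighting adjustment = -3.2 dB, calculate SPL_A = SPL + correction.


A-weighting table: 500 Hz -> -3.2 dB correction
SPL_A = SPL + correction = 50.3 + (-3.2) = 47.1 dBA


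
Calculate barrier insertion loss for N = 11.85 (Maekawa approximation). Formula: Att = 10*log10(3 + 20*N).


3 + 20*N = 3 + 20*11.85 = 240
Att = 10*log10(240) = 23.802 dB


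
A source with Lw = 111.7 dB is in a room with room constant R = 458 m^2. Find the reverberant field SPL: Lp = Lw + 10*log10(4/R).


4/R = 4/458 = 0.00873362
Lp = 111.7 + 10*log10(0.00873362) = 91.112 dB


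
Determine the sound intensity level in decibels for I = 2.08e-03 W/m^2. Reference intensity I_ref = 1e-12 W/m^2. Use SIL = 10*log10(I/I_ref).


I / I_ref = 2.08e-03 / 1e-12 = 2.08e+09
SIL = 10 * log10(2.08e+09) = 93.181 dB


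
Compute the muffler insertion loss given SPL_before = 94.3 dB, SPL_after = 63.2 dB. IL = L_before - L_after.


Insertion loss = SPL without muffler - SPL with muffler
IL = 94.3 - 63.2 = 31.1 dB


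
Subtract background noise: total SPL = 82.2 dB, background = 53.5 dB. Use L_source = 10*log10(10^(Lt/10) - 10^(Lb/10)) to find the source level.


10^(82.2/10) = 1.65959e+08
10^(53.5/10) = 223872
Difference = 1.65959e+08 - 223872 = 1.65735e+08
L_source = 10*log10(1.65735e+08) = 82.194 dB


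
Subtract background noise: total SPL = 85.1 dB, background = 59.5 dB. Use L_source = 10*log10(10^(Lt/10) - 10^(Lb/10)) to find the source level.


10^(85.1/10) = 3.23594e+08
10^(59.5/10) = 891251
Difference = 3.23594e+08 - 891251 = 3.22703e+08
L_source = 10*log10(3.22703e+08) = 85.088 dB


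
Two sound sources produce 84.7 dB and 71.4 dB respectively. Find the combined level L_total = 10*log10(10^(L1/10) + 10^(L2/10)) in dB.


10^(84.7/10) = 2.95121e+08
10^(71.4/10) = 1.38038e+07
Sum = 2.95121e+08 + 1.38038e+07 = 3.08925e+08
L_total = 10*log10(3.08925e+08) = 84.899 dB


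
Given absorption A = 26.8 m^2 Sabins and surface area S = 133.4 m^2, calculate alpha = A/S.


Absorption coefficient = absorbed power / incident power
alpha = A / S = 26.8 / 133.4 = 0.2009


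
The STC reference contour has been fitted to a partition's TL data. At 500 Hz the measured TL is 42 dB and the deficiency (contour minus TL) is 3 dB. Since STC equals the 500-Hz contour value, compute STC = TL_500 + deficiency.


By ASTM E413, STC = value of the fitted reference contour at 500 Hz.
Contour value at 500 Hz = TL_500 + deficiency = 42 + 3 = 45
STC = 45


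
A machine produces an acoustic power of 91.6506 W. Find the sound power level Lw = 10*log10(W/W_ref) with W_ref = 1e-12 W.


W / W_ref = 91.6506 / 1e-12 = 9.16506e+13
Lw = 10 * log10(9.16506e+13) = 139.62 dB


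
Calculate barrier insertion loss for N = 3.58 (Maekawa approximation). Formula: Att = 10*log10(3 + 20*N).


3 + 20*N = 3 + 20*3.58 = 74.6
Att = 10*log10(74.6) = 18.727 dB


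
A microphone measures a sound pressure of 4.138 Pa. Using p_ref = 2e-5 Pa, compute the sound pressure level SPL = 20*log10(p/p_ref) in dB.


p / p_ref = 4.138 / 2e-5 = 206900
SPL = 20 * log10(206900) = 106.32 dB


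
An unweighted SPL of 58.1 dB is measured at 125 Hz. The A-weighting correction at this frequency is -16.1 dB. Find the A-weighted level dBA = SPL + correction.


A-weighting table: 125 Hz -> -16.1 dB correction
SPL_A = SPL + correction = 58.1 + (-16.1) = 42 dBA


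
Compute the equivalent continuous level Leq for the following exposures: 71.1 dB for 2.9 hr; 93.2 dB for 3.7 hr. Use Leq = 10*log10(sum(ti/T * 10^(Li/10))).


T_total = 2.9 + 3.7 = 6.6 hr
(2.9/6.6) * 10^(71.1/10) = 5.66049e+06
(3.7/6.6) * 10^(93.2/10) = 1.17127e+09
Sum = 5.66049e+06 + 1.17127e+09 = 1.17693e+09
Leq = 10*log10(1.17693e+09) = 90.708 dB


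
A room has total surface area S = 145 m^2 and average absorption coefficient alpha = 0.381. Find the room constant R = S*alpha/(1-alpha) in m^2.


R = 145 * 0.381 / (1 - 0.381) = 89.249 m^2


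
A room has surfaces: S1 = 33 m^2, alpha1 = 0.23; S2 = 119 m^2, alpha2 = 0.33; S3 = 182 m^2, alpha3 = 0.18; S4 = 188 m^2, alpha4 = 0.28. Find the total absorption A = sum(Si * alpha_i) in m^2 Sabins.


33 * 0.23 = 7.59
119 * 0.33 = 39.27
182 * 0.18 = 32.76
188 * 0.28 = 52.64
A_total = 7.59 + 39.27 + 32.76 + 52.64 = 132.26 m^2


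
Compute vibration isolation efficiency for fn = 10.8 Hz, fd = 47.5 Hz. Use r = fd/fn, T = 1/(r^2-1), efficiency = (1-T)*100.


r = 47.5 / 10.8 = 4.39815
r^2 - 1 = 4.39815^2 - 1 = 18.3437
T = 1/18.3437 = 0.0545146
Efficiency = (1 - 0.0545146)*100 = 94.549 %


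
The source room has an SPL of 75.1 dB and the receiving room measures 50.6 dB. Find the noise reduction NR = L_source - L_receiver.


NR = L_source - L_receiver (difference between source and receiving room levels)
NR = 75.1 - 50.6 = 24.5 dB


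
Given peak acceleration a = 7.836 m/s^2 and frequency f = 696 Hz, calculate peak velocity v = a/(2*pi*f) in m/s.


omega = 2*pi*f = 2*pi*696 = 4373.1 rad/s
v = a / omega = 7.836 / 4373.1 = 0.0017919 m/s


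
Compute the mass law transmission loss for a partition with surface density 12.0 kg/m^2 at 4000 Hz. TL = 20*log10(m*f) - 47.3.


m * f = 12.0 * 4000 = 48000
20*log10(48000) = 93.6248 dB
TL = 93.6248 - 47.3 = 46.325 dB


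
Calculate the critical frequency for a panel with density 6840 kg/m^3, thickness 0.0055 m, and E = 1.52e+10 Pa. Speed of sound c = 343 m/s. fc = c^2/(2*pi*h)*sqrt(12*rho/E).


12*rho/E = 12*6840/1.52e+10 = 5.4e-06
sqrt(12*rho/E) = sqrt(5.4e-06) = 0.00232379
c^2/(2*pi*h) = 343^2/(2*pi*0.0055) = 3.40444e+06
fc = 3.40444e+06 * 0.00232379 = 7911.2 Hz


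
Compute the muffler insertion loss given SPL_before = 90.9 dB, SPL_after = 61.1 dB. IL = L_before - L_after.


Insertion loss = SPL without muffler - SPL with muffler
IL = 90.9 - 61.1 = 29.8 dB


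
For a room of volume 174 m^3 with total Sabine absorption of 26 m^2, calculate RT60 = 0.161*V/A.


RT60 = 0.161 * 174 / 26 = 1.0775 s


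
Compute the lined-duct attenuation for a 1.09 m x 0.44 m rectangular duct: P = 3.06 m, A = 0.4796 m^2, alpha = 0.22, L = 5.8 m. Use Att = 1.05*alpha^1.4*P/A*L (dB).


alpha^1.4 = 0.22^1.4 = 0.120058
Attenuation rate = 1.05 * alpha^1.4 * P / A
= 1.05 * 0.120058 * 3.06 / 0.4796 = 0.804308 dB/m
Total Att = 0.804308 * 5.8 = 4.665 dB


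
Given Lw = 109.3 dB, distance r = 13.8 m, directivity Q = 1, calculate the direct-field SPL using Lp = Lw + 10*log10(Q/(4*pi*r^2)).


4*pi*r^2 = 4*pi*13.8^2 = 2393.14 m^2
Q / (4*pi*r^2) = 1 / 2393.14 = 0.000417861
Lp = 109.3 + 10*log10(0.000417861) = 75.51 dB


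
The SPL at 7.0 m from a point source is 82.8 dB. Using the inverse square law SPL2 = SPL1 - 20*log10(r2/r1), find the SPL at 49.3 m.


r2/r1 = 49.3/7.0 = 7.04286
Correction = 20*log10(7.04286) = 16.955 dB
SPL2 = 82.8 - 16.955 = 65.845 dB


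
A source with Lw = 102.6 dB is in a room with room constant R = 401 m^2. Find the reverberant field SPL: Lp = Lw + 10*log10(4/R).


4/R = 4/401 = 0.00997506
Lp = 102.6 + 10*log10(0.00997506) = 82.589 dB


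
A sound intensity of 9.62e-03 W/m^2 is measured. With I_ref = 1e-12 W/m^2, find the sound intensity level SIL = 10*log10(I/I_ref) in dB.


I / I_ref = 9.62e-03 / 1e-12 = 9.62e+09
SIL = 10 * log10(9.62e+09) = 99.832 dB


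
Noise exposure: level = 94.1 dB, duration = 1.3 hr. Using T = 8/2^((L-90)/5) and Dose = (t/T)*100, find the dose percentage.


T_allowed = 8 / 2^((94.1 - 90)/5) = 4.53154 hr
Dose = 1.3 / 4.53154 * 100 = 28.688 %


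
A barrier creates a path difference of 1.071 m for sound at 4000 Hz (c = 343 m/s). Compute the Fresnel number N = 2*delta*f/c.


N = 2*delta*f/c = 2*delta/lambda, where lambda = c/f
lambda = 343 / 4000 = 0.08575 m
N = 2 * 1.071 / 0.08575 = 24.98


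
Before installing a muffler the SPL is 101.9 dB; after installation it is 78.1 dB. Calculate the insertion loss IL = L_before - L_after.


Insertion loss = SPL without muffler - SPL with muffler
IL = 101.9 - 78.1 = 23.8 dB


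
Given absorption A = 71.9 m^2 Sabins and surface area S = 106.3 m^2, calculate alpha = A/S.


Absorption coefficient = absorbed power / incident power
alpha = A / S = 71.9 / 106.3 = 0.67639


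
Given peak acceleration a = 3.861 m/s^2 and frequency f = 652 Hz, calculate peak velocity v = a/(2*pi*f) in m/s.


omega = 2*pi*f = 2*pi*652 = 4096.64 rad/s
v = a / omega = 3.861 / 4096.64 = 0.00094248 m/s


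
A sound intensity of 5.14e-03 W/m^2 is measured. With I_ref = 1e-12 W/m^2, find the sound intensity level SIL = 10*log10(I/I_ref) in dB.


I / I_ref = 5.14e-03 / 1e-12 = 5.14e+09
SIL = 10 * log10(5.14e+09) = 97.11 dB


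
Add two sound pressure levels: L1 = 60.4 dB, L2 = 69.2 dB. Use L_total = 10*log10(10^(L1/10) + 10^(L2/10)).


10^(60.4/10) = 1.09648e+06
10^(69.2/10) = 8.31764e+06
Sum = 1.09648e+06 + 8.31764e+06 = 9.41412e+06
L_total = 10*log10(9.41412e+06) = 69.738 dB


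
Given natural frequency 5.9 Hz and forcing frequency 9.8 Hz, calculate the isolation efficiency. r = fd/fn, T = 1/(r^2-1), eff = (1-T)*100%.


r = 9.8 / 5.9 = 1.66102
r^2 - 1 = 1.66102^2 - 1 = 1.75899
T = 1/1.75899 = 0.568508
Efficiency = (1 - 0.568508)*100 = 43.149 %


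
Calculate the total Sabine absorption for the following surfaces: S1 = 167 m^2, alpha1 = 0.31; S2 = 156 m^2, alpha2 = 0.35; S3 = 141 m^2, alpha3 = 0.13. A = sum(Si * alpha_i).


167 * 0.31 = 51.77
156 * 0.35 = 54.6
141 * 0.13 = 18.33
A_total = 51.77 + 54.6 + 18.33 = 124.7 m^2


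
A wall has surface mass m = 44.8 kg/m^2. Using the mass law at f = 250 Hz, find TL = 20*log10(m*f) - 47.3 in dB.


m * f = 44.8 * 250 = 11200
20*log10(11200) = 80.9844 dB
TL = 80.9844 - 47.3 = 33.684 dB


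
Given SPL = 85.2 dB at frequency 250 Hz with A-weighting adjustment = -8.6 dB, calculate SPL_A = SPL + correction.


A-weighting table: 250 Hz -> -8.6 dB correction
SPL_A = SPL + correction = 85.2 + (-8.6) = 76.6 dBA


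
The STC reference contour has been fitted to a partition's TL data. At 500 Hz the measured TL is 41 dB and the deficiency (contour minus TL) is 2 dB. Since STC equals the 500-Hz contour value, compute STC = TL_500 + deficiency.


By ASTM E413, STC = value of the fitted reference contour at 500 Hz.
Contour value at 500 Hz = TL_500 + deficiency = 41 + 2 = 43
STC = 43


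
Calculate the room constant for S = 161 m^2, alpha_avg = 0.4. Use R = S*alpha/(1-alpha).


R = 161 * 0.4 / (1 - 0.4) = 107.33 m^2


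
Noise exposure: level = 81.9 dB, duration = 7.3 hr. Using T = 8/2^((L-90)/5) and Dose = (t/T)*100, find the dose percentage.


T_allowed = 8 / 2^((81.9 - 90)/5) = 24.59 hr
Dose = 7.3 / 24.59 * 100 = 29.687 %


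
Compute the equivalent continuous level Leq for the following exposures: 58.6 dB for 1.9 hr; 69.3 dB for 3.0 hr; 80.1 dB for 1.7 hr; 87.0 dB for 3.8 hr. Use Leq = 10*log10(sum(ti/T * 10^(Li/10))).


T_total = 1.9 + 3.0 + 1.7 + 3.8 = 10.4 hr
(1.9/10.4) * 10^(58.6/10) = 132349
(3.0/10.4) * 10^(69.3/10) = 2.45521e+06
(1.7/10.4) * 10^(80.1/10) = 1.67269e+07
(3.8/10.4) * 10^(87.0/10) = 1.83126e+08
Sum = 132349 + 2.45521e+06 + 1.67269e+07 + 1.83126e+08 = 2.0244e+08
Leq = 10*log10(2.0244e+08) = 83.063 dB


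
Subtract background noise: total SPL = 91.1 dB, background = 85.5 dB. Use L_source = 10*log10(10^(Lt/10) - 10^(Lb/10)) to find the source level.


10^(91.1/10) = 1.28825e+09
10^(85.5/10) = 3.54813e+08
Difference = 1.28825e+09 - 3.54813e+08 = 9.33437e+08
L_source = 10*log10(9.33437e+08) = 89.701 dB


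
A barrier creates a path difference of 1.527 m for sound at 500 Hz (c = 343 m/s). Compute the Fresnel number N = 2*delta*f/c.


N = 2*delta*f/c = 2*delta/lambda, where lambda = c/f
lambda = 343 / 500 = 0.686 m
N = 2 * 1.527 / 0.686 = 4.4519


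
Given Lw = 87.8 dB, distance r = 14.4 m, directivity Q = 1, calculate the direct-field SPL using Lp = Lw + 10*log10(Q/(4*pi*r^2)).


4*pi*r^2 = 4*pi*14.4^2 = 2605.76 m^2
Q / (4*pi*r^2) = 1 / 2605.76 = 0.000383765
Lp = 87.8 + 10*log10(0.000383765) = 53.641 dB


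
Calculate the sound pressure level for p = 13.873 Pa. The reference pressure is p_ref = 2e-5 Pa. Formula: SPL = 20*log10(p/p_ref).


p / p_ref = 13.873 / 2e-5 = 693650
SPL = 20 * log10(693650) = 116.82 dB


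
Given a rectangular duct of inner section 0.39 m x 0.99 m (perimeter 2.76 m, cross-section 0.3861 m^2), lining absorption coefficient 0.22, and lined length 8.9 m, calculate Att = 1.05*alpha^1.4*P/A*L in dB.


alpha^1.4 = 0.22^1.4 = 0.120058
Attenuation rate = 1.05 * alpha^1.4 * P / A
= 1.05 * 0.120058 * 2.76 / 0.3861 = 0.901135 dB/m
Total Att = 0.901135 * 8.9 = 8.0201 dB


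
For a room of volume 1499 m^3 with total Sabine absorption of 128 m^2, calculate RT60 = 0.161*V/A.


RT60 = 0.161 * 1499 / 128 = 1.8855 s


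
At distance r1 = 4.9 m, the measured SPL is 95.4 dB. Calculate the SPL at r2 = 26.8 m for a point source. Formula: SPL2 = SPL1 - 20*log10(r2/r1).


r2/r1 = 26.8/4.9 = 5.46939
Correction = 20*log10(5.46939) = 14.7588 dB
SPL2 = 95.4 - 14.7588 = 80.641 dB
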